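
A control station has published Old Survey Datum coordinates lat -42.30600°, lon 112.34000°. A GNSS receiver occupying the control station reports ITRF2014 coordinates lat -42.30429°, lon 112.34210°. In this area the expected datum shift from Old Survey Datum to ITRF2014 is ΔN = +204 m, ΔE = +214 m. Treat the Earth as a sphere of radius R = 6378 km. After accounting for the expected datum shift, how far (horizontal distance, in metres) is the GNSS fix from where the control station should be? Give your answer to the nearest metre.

43 m

Observed coordinate differences: Δφ = +0.00171°, Δλ = +0.00210°.
Converting to metres (1° lat = 111317 m, cos φ = 0.739561): observed ΔN = 190.4 m, observed ΔE = 172.9 m.
Subtracting the expected shift leaves a residual of 190.4 − (204) = -13.6 m north and 172.9 − (214) = -41.1 m east.
Residual distance = √((-13.6)² + (-41.1)²) = 43.3 m.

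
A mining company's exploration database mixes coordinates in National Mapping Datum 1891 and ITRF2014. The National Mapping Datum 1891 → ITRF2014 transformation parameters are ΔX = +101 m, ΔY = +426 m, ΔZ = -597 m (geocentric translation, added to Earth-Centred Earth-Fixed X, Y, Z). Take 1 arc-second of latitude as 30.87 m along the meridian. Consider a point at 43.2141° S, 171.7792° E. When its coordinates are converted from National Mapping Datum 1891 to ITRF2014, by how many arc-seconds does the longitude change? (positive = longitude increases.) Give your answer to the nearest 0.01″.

sin φ = -0.684726, cos φ = 0.728800, sin λ = 0.142988, cos λ = -0.989724.
East component: ΔE = −sin λ·ΔX + cos λ·ΔY = −(0.142988)(101) + (-0.989724)(426) = -436.06 m.
1° of latitude spans 3600 × 30.87 = 111132 m; at latitude φ, 1° of longitude spans that × cos φ = 80993.0 m, so Δλ = -436.06 / 80993.0 × 3600 = -19.382″.

Δλ = -19.38″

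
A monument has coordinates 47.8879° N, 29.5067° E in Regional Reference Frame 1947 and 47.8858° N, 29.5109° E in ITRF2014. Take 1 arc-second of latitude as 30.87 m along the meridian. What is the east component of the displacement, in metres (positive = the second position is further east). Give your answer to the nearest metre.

ΔE = 313 m

Δφ = 47.8858° − 47.8879° = -0.0021°; Δλ = 29.5109° − 29.5067° = +0.0042°.
1° of latitude = 3600 × 30.87 = 111132 m.
ΔN = Δφ × 111132 = -233.4 m; ΔE = Δλ × 111132 × cos(47.8879°) = +0.0042 × 111132 × 0.670583 = 313.0 m.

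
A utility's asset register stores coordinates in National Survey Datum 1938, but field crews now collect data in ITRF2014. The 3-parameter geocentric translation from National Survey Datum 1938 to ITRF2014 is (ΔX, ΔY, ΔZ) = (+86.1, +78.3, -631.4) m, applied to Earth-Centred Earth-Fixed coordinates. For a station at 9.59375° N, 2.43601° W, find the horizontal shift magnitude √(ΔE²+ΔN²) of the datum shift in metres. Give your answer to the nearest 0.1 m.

641.6 m

The local east axis at (φ, λ) is (−sin λ, cos λ, 0), so ΔE = −sin(-2.43601°)·86.1 + cos(-2.43601°)·78.3 = 81.89 m.
The local north axis is (−sin φ cos λ, −sin φ sin λ, cos φ), giving ΔN = -14.337 + 0.555 − 622.569 = -636.35 m.
Horizontal magnitude = √(ΔE² + ΔN²) = √(81.89² + (-636.35)²) = 641.60 m.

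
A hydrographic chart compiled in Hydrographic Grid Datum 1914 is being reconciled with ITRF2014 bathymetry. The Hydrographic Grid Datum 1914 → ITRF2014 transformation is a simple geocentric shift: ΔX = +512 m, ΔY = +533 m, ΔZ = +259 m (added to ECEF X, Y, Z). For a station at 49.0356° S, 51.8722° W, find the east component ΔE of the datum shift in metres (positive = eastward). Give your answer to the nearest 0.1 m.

The local east axis at (φ, λ) is (−sin λ, cos λ, 0), so ΔE = −sin(-51.8722°)·512 + cos(-51.8722°)·533 = 731.84 m.

ΔE = 731.8 m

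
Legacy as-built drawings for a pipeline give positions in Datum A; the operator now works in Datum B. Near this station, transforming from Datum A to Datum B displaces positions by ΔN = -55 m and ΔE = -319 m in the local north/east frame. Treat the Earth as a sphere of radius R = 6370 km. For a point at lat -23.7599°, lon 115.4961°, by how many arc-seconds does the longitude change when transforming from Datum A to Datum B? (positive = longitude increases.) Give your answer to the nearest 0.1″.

At latitude -23.7599°, cos φ = 0.915242.
One radian of longitude at latitude φ spans R cos φ, so Δλ = ΔE / (R cos φ) = -319.0 / (6370000 × 0.915242) = -5.4716e-05 rad = -11.286″.

Δλ = -11.3″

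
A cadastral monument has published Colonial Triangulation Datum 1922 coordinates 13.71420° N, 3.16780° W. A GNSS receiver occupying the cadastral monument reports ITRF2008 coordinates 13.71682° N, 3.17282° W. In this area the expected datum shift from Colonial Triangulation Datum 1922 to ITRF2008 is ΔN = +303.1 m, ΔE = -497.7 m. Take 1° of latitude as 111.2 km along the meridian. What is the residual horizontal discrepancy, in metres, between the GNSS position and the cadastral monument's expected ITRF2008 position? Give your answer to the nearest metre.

Observed coordinate differences: Δφ = +0.00262°, Δλ = -0.00502°.
Converting to metres (1° lat = 111200 m, cos φ = 0.971490): observed ΔN = 291.3 m, observed ΔE = -542.3 m.
Subtracting the expected shift leaves a residual of 291.3 − (303.1) = -11.8 m north and -542.3 − (-497.7) = -44.6 m east.
Residual distance = √((-11.8)² + (-44.6)²) = 46.1 m.

46 m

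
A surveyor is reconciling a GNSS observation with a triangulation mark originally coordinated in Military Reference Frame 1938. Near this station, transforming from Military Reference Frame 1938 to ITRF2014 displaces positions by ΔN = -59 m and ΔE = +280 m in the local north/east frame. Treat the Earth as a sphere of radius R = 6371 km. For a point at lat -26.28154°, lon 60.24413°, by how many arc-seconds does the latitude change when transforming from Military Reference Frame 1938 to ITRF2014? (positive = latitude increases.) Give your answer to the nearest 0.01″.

On a sphere of radius R, 1 rad of latitude = R, so Δφ = ΔN / R = -59.0 / 6371000 = -9.2607e-06 rad = -1.910″.

Δφ = -1.91″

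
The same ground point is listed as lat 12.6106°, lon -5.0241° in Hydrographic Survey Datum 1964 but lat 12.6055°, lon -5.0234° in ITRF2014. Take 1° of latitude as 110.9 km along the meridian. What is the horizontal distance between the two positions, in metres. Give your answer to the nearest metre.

Δφ = 12.6055° − 12.6106° = -0.0051°; Δλ = -5.0234° − -5.0241° = +0.0007°.
ΔN = Δφ × 110900 = -565.6 m; ΔE = Δλ × 110900 × cos(12.6106°) = +0.0007 × 110900 × 0.975876 = 75.8 m.
Distance = √(ΔE² + ΔN²) = √(75.8² + (-565.6)²) = 570.6 m.

571 m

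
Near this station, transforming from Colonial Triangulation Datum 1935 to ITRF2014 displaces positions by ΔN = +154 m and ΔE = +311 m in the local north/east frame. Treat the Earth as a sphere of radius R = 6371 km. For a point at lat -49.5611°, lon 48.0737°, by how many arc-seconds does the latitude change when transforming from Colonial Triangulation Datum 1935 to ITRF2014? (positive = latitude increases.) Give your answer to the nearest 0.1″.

On a sphere of radius R, 1 rad of latitude = R, so Δφ = ΔN / R = 154.0 / 6371000 = 2.4172e-05 rad = 4.986″.

Δφ = 5.0″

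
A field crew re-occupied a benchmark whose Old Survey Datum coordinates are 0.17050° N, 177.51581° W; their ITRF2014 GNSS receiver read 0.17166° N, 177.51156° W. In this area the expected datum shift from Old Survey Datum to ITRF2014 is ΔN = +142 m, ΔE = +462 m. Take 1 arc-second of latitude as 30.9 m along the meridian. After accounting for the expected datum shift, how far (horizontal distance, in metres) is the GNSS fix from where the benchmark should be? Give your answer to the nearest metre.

17 m

Observed coordinate differences: Δφ = +0.00116°, Δλ = +0.00425°.
Converting to metres (1° lat = 111240 m, cos φ = 0.999996): observed ΔN = 129.0 m, observed ΔE = 472.8 m.
Subtracting the expected shift leaves a residual of 129.0 − (142) = -13.0 m north and 472.8 − (462) = 10.8 m east.
Residual distance = √((-13.0)² + 10.8²) = 16.9 m.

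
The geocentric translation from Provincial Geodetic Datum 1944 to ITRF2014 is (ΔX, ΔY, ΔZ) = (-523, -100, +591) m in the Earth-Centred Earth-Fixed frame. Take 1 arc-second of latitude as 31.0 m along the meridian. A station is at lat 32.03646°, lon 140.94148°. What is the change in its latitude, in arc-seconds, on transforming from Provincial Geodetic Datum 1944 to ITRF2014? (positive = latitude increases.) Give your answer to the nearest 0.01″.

Δφ = 10.29″

sin φ = 0.530459, cos φ = 0.847711, sin λ = 0.630114, cos λ = -0.776503.
North component: ΔN = −sin φ cos λ·ΔX − sin φ sin λ·ΔY + cos φ·ΔZ = −(0.530459)(-0.776503)(-523) − (0.530459)(0.630114)(-100) + (0.847711)(591) = 319.00 m.
1° of latitude spans 3600 × 31.00 = 111600 m, so Δφ = 319.00 / 111600 × 3600 = 10.290″.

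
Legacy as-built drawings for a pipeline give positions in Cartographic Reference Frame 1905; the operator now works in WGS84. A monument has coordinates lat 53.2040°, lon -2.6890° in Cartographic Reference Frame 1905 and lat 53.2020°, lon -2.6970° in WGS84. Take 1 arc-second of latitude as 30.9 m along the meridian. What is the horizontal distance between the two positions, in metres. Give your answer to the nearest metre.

Δφ = 53.2020° − 53.2040° = -0.0020°; Δλ = -2.6970° − -2.6890° = -0.0080°.
1° of latitude = 3600 × 30.90 = 111240 m.
ΔN = Δφ × 111240 = -222.5 m; ΔE = Δλ × 111240 × cos(53.2040°) = -0.0080 × 111240 × 0.598968 = -533.0 m.
Distance = √(ΔE² + ΔN²) = √((-533.0)² + (-222.5)²) = 577.6 m.

578 m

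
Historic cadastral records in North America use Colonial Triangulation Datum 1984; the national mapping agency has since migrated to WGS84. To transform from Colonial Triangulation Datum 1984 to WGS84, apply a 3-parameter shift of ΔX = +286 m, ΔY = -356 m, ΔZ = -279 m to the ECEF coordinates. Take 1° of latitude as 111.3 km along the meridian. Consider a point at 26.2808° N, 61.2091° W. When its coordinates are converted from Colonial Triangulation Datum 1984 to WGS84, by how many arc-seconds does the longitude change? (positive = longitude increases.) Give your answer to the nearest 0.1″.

Δλ = 2.9″

sin φ = 0.442771, cos φ = 0.896635, sin λ = -0.876383, cos λ = 0.481614.
East component: ΔE = −sin λ·ΔX + cos λ·ΔY = −(-0.876383)(286) + (0.481614)(-356) = 79.19 m.
1° of latitude spans 111300 m; at latitude φ, 1° of longitude spans that × cos φ = 99795.5 m, so Δλ = 79.19 / 99795.5 × 3600 = 2.857″.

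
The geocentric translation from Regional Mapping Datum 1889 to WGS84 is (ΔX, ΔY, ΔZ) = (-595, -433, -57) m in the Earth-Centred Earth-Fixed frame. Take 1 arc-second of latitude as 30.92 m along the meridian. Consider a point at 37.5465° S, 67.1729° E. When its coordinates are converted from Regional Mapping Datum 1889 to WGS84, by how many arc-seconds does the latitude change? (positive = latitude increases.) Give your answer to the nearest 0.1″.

sin φ = -0.609405, cos φ = 0.792859, sin λ = 0.921680, cos λ = 0.387952.
North component: ΔN = −sin φ cos λ·ΔX − sin φ sin λ·ΔY + cos φ·ΔZ = −(-0.609405)(0.387952)(-595) − (-0.609405)(0.921680)(-433) + (0.792859)(-57) = -429.07 m.
1° of latitude spans 3600 × 30.92 = 111312 m, so Δφ = -429.07 / 111312 × 3600 = -13.877″.

Δφ = -13.9″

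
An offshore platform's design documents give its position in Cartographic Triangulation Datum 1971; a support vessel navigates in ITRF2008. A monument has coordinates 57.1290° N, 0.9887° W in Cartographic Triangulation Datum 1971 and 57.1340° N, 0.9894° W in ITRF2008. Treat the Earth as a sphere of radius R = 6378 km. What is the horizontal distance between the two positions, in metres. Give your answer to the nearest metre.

558 m

Δφ = 57.1340° − 57.1290° = +0.0050°; Δλ = -0.9894° − -0.9887° = -0.0007°.
1° along a meridian = πR/180 = 111317 m.
ΔN = Δφ × 111317 = 556.6 m; ΔE = Δλ × 111317 × cos(57.1290°) = -0.0007 × 111317 × 0.542749 = -42.3 m.
Distance = √(ΔE² + ΔN²) = √((-42.3)² + 556.6²) = 558.2 m.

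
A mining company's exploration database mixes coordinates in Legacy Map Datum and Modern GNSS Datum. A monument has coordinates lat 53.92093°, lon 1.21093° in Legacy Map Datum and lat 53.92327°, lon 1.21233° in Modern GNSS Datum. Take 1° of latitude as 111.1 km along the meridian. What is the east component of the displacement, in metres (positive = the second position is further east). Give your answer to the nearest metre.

ΔE = 92 m

Δφ = 53.92327° − 53.92093° = +0.00234°; Δλ = 1.21233° − 1.21093° = +0.00140°.
ΔN = Δφ × 111100 = 260.0 m; ΔE = Δλ × 111100 × cos(53.92093°) = +0.00140 × 111100 × 0.588901 = 91.6 m.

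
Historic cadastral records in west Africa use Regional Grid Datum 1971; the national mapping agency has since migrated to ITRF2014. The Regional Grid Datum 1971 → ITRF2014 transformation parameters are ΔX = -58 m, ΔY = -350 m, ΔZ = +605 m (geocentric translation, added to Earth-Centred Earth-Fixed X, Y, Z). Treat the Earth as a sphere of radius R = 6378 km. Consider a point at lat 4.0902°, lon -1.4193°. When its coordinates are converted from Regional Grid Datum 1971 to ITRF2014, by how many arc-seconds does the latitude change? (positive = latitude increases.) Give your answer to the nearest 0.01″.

Δφ = 19.63″

sin φ = 0.071327, cos φ = 0.997453, sin λ = -0.024769, cos λ = 0.999693.
North component: ΔN = −sin φ cos λ·ΔX − sin φ sin λ·ΔY + cos φ·ΔZ = −(0.071327)(0.999693)(-58) − (0.071327)(-0.024769)(-350) + (0.997453)(605) = 606.98 m.
1° of latitude spans πR/180 = 111317 m, so Δφ = 606.98 / 111317 × 3600 = 19.630″.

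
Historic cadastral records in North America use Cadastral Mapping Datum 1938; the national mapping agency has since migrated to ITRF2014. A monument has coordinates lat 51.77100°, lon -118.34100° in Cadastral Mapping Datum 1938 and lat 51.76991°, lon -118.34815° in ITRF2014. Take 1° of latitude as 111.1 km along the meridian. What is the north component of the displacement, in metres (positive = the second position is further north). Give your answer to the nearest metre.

ΔN = -121 m

Δφ = 51.76991° − 51.77100° = -0.00109°; Δλ = -118.34815° − -118.34100° = -0.00715°.
ΔN = Δφ × 111100 = -121.1 m; ΔE = Δλ × 111100 × cos(51.77100°) = -0.00715 × 111100 × 0.618806 = -491.6 m.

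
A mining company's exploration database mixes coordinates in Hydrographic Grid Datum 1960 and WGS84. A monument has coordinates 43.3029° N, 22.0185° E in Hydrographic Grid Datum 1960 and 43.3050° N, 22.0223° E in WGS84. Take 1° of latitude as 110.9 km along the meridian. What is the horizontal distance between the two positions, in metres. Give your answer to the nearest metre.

385 m

Δφ = 43.3050° − 43.3029° = +0.0021°; Δλ = 22.0223° − 22.0185° = +0.0038°.
ΔN = Δφ × 110900 = 232.9 m; ΔE = Δλ × 110900 × cos(43.3029°) = +0.0038 × 110900 × 0.727738 = 306.7 m.
Distance = √(ΔE² + ΔN²) = √(306.7² + 232.9²) = 385.1 m.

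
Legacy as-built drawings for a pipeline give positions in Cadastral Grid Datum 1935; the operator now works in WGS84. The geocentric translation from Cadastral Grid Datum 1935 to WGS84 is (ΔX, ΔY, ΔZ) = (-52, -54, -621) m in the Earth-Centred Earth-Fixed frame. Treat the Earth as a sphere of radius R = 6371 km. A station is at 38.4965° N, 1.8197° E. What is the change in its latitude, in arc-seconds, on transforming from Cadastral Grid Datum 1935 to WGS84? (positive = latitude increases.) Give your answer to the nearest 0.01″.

Δφ = -14.65″

sin φ = 0.622467, cos φ = 0.782646, sin λ = 0.031754, cos λ = 0.999496.
North component: ΔN = −sin φ cos λ·ΔX − sin φ sin λ·ΔY + cos φ·ΔZ = −(0.622467)(0.999496)(-52) − (0.622467)(0.031754)(-54) + (0.782646)(-621) = -452.60 m.
1° of latitude spans πR/180 = 111195 m, so Δφ = -452.60 / 111195 × 3600 = -14.653″.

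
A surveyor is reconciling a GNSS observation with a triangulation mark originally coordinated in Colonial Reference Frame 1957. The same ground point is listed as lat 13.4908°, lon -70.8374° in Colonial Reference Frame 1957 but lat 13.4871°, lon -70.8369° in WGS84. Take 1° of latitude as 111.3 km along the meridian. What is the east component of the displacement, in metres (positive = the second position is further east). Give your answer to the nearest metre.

Δφ = 13.4871° − 13.4908° = -0.0037°; Δλ = -70.8369° − -70.8374° = +0.0005°.
ΔN = Δφ × 111300 = -411.8 m; ΔE = Δλ × 111300 × cos(13.4908°) = +0.0005 × 111300 × 0.972407 = 54.1 m.

ΔE = 54 m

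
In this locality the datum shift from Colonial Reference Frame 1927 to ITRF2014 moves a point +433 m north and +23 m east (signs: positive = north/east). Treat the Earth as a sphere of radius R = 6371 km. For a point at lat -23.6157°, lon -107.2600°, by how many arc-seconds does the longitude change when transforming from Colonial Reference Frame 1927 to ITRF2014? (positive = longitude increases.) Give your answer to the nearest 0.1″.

Δλ = 0.8″

At latitude -23.6157°, cos φ = 0.916253.
One radian of longitude at latitude φ spans R cos φ, so Δλ = ΔE / (R cos φ) = 23.0 / (6371000 × 0.916253) = 3.9401e-06 rad = 0.813″.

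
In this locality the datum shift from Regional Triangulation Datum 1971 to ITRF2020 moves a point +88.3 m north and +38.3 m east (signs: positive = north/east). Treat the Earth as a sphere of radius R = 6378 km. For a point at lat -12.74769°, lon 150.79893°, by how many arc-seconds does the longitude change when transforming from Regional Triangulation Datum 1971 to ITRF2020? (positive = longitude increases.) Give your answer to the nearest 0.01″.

At latitude -12.74769°, cos φ = 0.975351.
One radian of longitude at latitude φ spans R cos φ, so Δλ = ΔE / (R cos φ) = 38.3 / (6378000 × 0.975351) = 6.1568e-06 rad = 1.270″.

Δλ = 1.27″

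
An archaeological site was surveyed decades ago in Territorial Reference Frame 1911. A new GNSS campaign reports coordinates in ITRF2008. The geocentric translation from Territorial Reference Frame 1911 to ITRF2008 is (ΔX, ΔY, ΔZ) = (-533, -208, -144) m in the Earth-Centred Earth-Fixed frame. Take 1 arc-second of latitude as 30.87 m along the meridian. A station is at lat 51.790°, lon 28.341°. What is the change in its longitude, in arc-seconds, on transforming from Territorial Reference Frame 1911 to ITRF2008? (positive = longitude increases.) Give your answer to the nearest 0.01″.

Δλ = 3.66″

sin φ = 0.785749, cos φ = 0.618546, sin λ = 0.474718, cos λ = 0.880138.
East component: ΔE = −sin λ·ΔX + cos λ·ΔY = −(0.474718)(-533) + (0.880138)(-208) = 69.96 m.
1° of latitude spans 3600 × 30.87 = 111132 m; at latitude φ, 1° of longitude spans that × cos φ = 68740.2 m, so Δλ = 69.96 / 68740.2 × 3600 = 3.664″.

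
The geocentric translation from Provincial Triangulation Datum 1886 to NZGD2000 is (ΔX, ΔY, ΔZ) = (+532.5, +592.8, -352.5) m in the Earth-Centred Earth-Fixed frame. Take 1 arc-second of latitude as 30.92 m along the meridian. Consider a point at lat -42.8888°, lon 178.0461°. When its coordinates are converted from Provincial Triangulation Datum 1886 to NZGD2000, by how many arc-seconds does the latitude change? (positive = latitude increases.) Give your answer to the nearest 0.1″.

Δφ = -19.6″

sin φ = -0.680578, cos φ = 0.732676, sin λ = 0.034095, cos λ = -0.999419.
North component: ΔN = −sin φ cos λ·ΔX − sin φ sin λ·ΔY + cos φ·ΔZ = −(-0.680578)(-0.999419)(532.5) − (-0.680578)(0.034095)(592.8) + (0.732676)(-352.5) = -606.71 m.
1° of latitude spans 3600 × 30.92 = 111312 m, so Δφ = -606.71 / 111312 × 3600 = -19.622″.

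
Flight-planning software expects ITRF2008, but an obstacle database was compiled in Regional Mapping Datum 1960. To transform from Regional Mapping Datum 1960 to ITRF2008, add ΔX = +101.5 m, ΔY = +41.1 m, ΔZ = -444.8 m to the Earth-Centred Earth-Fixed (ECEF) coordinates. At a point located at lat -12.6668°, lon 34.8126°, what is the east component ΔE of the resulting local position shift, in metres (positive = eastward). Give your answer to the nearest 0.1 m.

ΔE = -24.2 m

At φ = -12.6668°, λ = 34.8126°: sin φ = -0.219281, cos φ = 0.975662, sin λ = 0.570894, cos λ = 0.821024.
ΔE = −sin λ·ΔX + cos λ·ΔY = −(0.570894)·(101.5) + (0.821024)·(41.1) = -24.20 m.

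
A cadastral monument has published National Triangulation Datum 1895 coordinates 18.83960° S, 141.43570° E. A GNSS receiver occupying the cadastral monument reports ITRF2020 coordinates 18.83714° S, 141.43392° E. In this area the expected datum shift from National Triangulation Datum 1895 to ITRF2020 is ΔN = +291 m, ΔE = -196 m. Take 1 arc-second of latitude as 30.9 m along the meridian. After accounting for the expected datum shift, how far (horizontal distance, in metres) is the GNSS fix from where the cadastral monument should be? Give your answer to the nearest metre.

Observed coordinate differences: Δφ = +0.00246°, Δλ = -0.00178°.
Converting to metres (1° lat = 111240 m, cos φ = 0.946426): observed ΔN = 273.7 m, observed ΔE = -187.4 m.
Subtracting the expected shift leaves a residual of 273.7 − (291) = -17.3 m north and -187.4 − (-196) = 8.6 m east.
Residual distance = √((-17.3)² + 8.6²) = 19.4 m.

19 m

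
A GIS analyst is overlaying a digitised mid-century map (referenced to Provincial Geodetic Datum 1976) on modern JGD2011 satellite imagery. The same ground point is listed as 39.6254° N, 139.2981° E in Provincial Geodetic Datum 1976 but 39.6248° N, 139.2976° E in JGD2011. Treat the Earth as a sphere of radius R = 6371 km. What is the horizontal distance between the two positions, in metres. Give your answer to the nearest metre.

Δφ = 39.6248° − 39.6254° = -0.0006°; Δλ = 139.2976° − 139.2981° = -0.0005°.
1° along a meridian = πR/180 = 111195 m.
ΔN = Δφ × 111195 = -66.7 m; ΔE = Δλ × 111195 × cos(39.6254°) = -0.0005 × 111195 × 0.770231 = -42.8 m.
Distance = √(ΔE² + ΔN²) = √((-42.8)² + (-66.7)²) = 79.3 m.

79 m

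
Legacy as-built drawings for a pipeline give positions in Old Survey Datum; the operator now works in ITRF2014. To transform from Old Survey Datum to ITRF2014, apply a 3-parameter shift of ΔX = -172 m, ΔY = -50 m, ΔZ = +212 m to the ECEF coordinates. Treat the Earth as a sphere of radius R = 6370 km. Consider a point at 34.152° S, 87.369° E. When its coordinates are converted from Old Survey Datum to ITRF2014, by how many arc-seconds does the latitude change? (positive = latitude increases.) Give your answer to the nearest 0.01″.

sin φ = -0.561390, cos φ = 0.827551, sin λ = 0.998946, cos λ = 0.045903.
North component: ΔN = −sin φ cos λ·ΔX − sin φ sin λ·ΔY + cos φ·ΔZ = −(-0.561390)(0.045903)(-172) − (-0.561390)(0.998946)(-50) + (0.827551)(212) = 142.97 m.
1° of latitude spans πR/180 = 111177 m, so Δφ = 142.97 / 111177 × 3600 = 4.629″.

Δφ = 4.63″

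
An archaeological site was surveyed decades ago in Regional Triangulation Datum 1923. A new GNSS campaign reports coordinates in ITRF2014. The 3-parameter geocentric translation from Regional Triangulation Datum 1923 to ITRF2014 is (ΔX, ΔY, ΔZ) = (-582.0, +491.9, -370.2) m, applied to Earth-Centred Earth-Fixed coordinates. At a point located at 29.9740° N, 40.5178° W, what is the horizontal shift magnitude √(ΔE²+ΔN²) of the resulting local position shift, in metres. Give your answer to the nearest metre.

60 m

At φ = 29.9740°, λ = -40.5178°: sin φ = 0.499607, cos φ = 0.866252, sin λ = -0.649684, cos λ = 0.760204.
ΔE = −sin λ·ΔX + cos λ·ΔY = −(-0.649684)·(-582.0) + (0.760204)·(491.9) = -4.17 m.
ΔN = −sin φ cos λ·ΔX − sin φ sin λ·ΔY + cos φ·ΔZ = −(0.499607)(0.760204)(-582.0) − (0.499607)(-0.649684)(491.9) + (0.866252)(-370.2) = 60.02 m.
Horizontal magnitude = √(ΔE² + ΔN²) = √((-4.17)² + 60.02²) = 60.17 m.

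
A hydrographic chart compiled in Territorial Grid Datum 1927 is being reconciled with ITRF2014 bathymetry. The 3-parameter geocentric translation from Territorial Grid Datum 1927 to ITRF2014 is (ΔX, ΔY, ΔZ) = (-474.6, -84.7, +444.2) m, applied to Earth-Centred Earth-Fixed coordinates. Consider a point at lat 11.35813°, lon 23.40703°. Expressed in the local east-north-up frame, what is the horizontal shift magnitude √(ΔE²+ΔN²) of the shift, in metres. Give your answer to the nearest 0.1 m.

539.4 m

At φ = 11.35813°, λ = 23.40703°: sin φ = 0.196941, cos φ = 0.980415, sin λ = 0.397260, cos λ = 0.917706.
ΔE = −sin λ·ΔX + cos λ·ΔY = −(0.397260)·(-474.6) + (0.917706)·(-84.7) = 110.81 m.
ΔN = −sin φ cos λ·ΔX − sin φ sin λ·ΔY + cos φ·ΔZ = −(0.196941)(0.917706)(-474.6) − (0.196941)(0.397260)(-84.7) + (0.980415)(444.2) = 527.90 m.
Horizontal magnitude = √(ΔE² + ΔN²) = √(110.81² + 527.90²) = 539.41 m.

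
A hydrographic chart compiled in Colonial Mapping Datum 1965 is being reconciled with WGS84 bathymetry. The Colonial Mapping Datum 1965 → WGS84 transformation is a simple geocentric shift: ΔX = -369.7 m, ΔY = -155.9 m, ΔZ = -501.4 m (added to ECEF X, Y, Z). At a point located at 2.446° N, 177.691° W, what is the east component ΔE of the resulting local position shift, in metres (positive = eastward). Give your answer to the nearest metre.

At φ = 2.446°, λ = -177.691°: sin φ = 0.042678, cos φ = 0.999089, sin λ = -0.040289, cos λ = -0.999188.
ΔE = −sin λ·ΔX + cos λ·ΔY = −(-0.040289)·(-369.7) + (-0.999188)·(-155.9) = 140.88 m.

ΔE = 141 m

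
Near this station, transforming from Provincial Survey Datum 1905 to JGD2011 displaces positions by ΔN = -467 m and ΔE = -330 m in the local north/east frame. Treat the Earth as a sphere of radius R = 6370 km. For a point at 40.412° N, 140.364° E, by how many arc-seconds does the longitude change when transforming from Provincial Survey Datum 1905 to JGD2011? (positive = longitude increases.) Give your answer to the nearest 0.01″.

At latitude 40.412°, cos φ = 0.761403.
One radian of longitude at latitude φ spans R cos φ, so Δλ = ΔE / (R cos φ) = -330.0 / (6370000 × 0.761403) = -6.8039e-05 rad = -14.034″.

Δλ = -14.03″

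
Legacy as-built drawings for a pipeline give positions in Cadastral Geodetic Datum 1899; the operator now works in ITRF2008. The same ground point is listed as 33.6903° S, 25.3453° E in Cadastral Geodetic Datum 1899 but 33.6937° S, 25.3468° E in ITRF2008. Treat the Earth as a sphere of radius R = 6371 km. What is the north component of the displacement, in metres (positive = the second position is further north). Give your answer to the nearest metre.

ΔN = -378 m

Δφ = -33.6937° − -33.6903° = -0.0034°; Δλ = 25.3468° − 25.3453° = +0.0015°.
1° along a meridian = πR/180 = 111195 m.
ΔN = Δφ × 111195 = -378.1 m; ΔE = Δλ × 111195 × cos(-33.6903°) = +0.0015 × 111195 × 0.832048 = 138.8 m.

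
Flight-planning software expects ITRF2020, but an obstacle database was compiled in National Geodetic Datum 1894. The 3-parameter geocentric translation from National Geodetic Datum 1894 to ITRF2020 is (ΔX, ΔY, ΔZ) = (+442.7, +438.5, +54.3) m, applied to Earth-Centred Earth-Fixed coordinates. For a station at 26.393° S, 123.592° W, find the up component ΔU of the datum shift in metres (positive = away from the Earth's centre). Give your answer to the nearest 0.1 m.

The local up (radial) axis is (cos φ cos λ, cos φ sin λ, sin φ), giving ΔU = -219.404 − 327.196 − 24.138 = -570.74 m.

ΔU = -570.7 m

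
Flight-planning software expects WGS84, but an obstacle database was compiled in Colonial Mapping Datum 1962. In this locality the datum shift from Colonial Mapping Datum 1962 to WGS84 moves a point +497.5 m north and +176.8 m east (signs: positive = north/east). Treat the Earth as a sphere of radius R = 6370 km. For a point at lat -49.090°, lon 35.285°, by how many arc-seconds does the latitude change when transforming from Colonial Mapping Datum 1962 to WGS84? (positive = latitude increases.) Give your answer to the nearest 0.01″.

Δφ = 16.11″

On a sphere of radius R, 1 rad of latitude = R, so Δφ = ΔN / R = 497.5 / 6370000 = 7.8100e-05 rad = 16.109″.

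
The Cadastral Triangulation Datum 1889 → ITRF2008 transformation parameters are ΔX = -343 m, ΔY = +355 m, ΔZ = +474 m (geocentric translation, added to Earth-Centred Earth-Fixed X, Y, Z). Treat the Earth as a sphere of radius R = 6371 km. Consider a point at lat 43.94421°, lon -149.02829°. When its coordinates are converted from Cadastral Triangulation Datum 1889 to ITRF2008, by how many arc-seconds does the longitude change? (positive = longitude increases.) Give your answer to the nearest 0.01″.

Δλ = -21.62″

sin φ = 0.693958, cos φ = 0.720016, sin λ = -0.514615, cos λ = -0.857421.
East component: ΔE = −sin λ·ΔX + cos λ·ΔY = −(-0.514615)(-343) + (-0.857421)(355) = -480.90 m.
1° of latitude spans πR/180 = 111195 m; at latitude φ, 1° of longitude spans that × cos φ = 80062.1 m, so Δλ = -480.90 / 80062.1 × 3600 = -21.624″.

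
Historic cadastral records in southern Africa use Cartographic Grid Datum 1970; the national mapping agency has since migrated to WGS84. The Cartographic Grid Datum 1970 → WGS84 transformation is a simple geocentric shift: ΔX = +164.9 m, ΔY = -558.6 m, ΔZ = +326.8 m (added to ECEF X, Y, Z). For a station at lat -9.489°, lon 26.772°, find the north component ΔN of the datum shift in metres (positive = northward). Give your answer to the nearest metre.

ΔN = 305 m

At φ = -9.489°, λ = 26.772°: sin φ = -0.164858, cos φ = 0.986317, sin λ = 0.450441, cos λ = 0.892806.
ΔN = −sin φ cos λ·ΔX − sin φ sin λ·ΔY + cos φ·ΔZ = −(-0.164858)(0.892806)(164.9) − (-0.164858)(0.450441)(-558.6) + (0.986317)(326.8) = 305.12 m.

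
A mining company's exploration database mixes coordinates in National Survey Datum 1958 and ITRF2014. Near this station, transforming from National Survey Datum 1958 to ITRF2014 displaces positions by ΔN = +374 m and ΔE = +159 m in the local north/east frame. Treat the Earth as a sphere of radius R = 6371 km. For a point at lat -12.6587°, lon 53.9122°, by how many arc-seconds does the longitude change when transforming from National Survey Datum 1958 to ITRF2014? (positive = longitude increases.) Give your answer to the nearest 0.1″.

Δλ = 5.3″

At latitude -12.6587°, cos φ = 0.975693.
One radian of longitude at latitude φ spans R cos φ, so Δλ = ΔE / (R cos φ) = 159.0 / (6371000 × 0.975693) = 2.5579e-05 rad = 5.276″.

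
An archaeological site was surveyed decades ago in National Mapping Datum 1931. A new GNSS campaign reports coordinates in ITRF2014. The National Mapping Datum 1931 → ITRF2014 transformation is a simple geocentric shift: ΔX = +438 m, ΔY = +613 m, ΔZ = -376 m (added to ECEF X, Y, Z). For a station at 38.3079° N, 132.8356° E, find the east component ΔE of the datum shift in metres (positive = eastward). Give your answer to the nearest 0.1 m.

The local east axis at (φ, λ) is (−sin λ, cos λ, 0), so ΔE = −sin(132.8356°)·438 + cos(132.8356°)·613 = -737.97 m.

ΔE = -738.0 m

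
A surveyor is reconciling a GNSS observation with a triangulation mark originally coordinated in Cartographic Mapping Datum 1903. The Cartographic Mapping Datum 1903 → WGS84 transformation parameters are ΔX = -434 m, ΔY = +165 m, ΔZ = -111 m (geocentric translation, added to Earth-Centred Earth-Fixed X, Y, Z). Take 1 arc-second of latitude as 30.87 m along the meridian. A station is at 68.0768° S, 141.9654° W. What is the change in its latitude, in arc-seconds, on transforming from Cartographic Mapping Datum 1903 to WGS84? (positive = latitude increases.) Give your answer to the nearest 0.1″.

Δφ = 5.9″

sin φ = -0.927685, cos φ = 0.373363, sin λ = -0.616137, cos λ = -0.787639.
North component: ΔN = −sin φ cos λ·ΔX − sin φ sin λ·ΔY + cos φ·ΔZ = −(-0.927685)(-0.787639)(-434) − (-0.927685)(-0.616137)(165) + (0.373363)(-111) = 181.36 m.
1° of latitude spans 3600 × 30.87 = 111132 m, so Δφ = 181.36 / 111132 × 3600 = 5.875″.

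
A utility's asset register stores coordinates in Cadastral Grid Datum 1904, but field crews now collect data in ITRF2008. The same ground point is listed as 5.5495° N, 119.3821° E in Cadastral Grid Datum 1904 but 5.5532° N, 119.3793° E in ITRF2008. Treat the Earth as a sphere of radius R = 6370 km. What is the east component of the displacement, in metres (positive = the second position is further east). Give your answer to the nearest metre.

ΔE = -310 m

Δφ = 5.5532° − 5.5495° = +0.0037°; Δλ = 119.3793° − 119.3821° = -0.0028°.
1° along a meridian = πR/180 = 111177 m.
ΔN = Δφ × 111177 = 411.4 m; ΔE = Δλ × 111177 × cos(5.5495°) = -0.0028 × 111177 × 0.995313 = -309.8 m.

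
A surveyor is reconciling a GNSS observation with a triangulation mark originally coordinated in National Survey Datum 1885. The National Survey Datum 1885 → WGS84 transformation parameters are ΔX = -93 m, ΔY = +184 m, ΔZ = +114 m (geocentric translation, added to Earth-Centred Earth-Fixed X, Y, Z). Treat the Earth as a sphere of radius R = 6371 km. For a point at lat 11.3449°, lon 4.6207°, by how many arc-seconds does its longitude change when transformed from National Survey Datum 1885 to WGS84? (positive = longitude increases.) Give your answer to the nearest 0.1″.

Δλ = 6.3″

sin φ = 0.196715, cos φ = 0.980461, sin λ = 0.080559, cos λ = 0.996750.
East component: ΔE = −sin λ·ΔX + cos λ·ΔY = −(0.080559)(-93) + (0.996750)(184) = 190.89 m.
1° of latitude spans πR/180 = 111195 m; at latitude φ, 1° of longitude spans that × cos φ = 109022.3 m, so Δλ = 190.89 / 109022.3 × 3600 = 6.303″.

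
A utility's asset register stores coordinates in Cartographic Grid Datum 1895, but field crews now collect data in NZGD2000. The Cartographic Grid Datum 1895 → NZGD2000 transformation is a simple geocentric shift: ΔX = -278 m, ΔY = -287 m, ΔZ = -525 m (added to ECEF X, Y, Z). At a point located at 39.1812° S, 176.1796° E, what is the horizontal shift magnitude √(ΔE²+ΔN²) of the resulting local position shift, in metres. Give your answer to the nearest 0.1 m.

390.4 m

The local east axis at (φ, λ) is (−sin λ, cos λ, 0), so ΔE = −sin(176.1796°)·(-278) + cos(176.1796°)·(-287) = 304.89 m.
The local north axis is (−sin φ cos λ, −sin φ sin λ, cos φ), giving ΔN = 175.243 − 12.081 − 406.955 = -243.79 m.
Horizontal magnitude = √(ΔE² + ΔN²) = √(304.89² + (-243.79)²) = 390.37 m.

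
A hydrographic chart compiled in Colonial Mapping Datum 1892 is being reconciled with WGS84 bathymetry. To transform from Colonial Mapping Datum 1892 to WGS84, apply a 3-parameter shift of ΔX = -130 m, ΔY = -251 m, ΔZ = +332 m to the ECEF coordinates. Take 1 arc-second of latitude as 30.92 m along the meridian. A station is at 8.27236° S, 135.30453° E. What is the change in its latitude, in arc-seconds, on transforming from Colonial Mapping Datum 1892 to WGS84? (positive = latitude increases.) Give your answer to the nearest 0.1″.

Δφ = 10.2″

sin φ = -0.143879, cos φ = 0.989595, sin λ = 0.703339, cos λ = -0.710855.
North component: ΔN = −sin φ cos λ·ΔX − sin φ sin λ·ΔY + cos φ·ΔZ = −(-0.143879)(-0.710855)(-130) − (-0.143879)(0.703339)(-251) + (0.989595)(332) = 316.44 m.
1° of latitude spans 3600 × 30.92 = 111312 m, so Δφ = 316.44 / 111312 × 3600 = 10.234″.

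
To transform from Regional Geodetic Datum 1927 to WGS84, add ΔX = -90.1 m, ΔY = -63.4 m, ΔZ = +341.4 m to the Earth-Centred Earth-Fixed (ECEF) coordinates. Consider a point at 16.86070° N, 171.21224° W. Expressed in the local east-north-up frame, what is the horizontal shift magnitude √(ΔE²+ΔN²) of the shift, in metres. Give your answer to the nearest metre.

At φ = 16.86070°, λ = -171.21224°: sin φ = 0.290046, cos φ = 0.957013, sin λ = -0.152775, cos λ = -0.988261.
ΔE = −sin λ·ΔX + cos λ·ΔY = −(-0.152775)·(-90.1) + (-0.988261)·(-63.4) = 48.89 m.
ΔN = −sin φ cos λ·ΔX − sin φ sin λ·ΔY + cos φ·ΔZ = −(0.290046)(-0.988261)(-90.1) − (0.290046)(-0.152775)(-63.4) + (0.957013)(341.4) = 298.09 m.
Horizontal magnitude = √(ΔE² + ΔN²) = √(48.89² + 298.09²) = 302.07 m.

302 m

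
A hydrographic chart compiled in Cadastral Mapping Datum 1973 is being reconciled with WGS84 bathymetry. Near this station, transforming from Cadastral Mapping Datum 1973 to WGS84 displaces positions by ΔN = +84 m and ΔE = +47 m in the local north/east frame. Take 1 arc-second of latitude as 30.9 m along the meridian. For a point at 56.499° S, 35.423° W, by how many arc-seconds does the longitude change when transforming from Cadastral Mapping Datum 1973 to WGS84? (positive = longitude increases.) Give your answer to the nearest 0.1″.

At latitude -56.499°, cos φ = 0.551952.
1″ of longitude at this latitude = 30.90 × cos φ = 17.0553 m, so Δλ = 47.0 / 17.0553 = 2.756″.

Δλ = 2.8″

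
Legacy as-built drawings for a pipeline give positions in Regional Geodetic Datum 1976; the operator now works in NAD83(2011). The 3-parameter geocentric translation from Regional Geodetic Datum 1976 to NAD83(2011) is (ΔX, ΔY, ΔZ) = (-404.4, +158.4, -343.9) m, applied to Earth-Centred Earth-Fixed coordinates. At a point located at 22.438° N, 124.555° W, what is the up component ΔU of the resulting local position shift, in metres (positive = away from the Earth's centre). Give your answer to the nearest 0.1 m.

The local up (radial) axis is (cos φ cos λ, cos φ sin λ, sin φ), giving ΔU = 212.009 − 120.579 − 131.261 = -39.83 m.

ΔU = -39.8 m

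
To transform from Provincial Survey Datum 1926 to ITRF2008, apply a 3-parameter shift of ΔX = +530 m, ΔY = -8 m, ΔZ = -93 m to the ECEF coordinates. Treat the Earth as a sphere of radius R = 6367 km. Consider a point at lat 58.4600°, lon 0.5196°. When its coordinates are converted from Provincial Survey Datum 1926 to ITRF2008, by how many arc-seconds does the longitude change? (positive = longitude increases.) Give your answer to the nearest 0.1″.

Δλ = -0.8″

sin φ = 0.852275, cos φ = 0.523094, sin λ = 0.009069, cos λ = 0.999959.
East component: ΔE = −sin λ·ΔX + cos λ·ΔY = −(0.009069)(530) + (0.999959)(-8) = -12.81 m.
1° of latitude spans πR/180 = 111125 m; at latitude φ, 1° of longitude spans that × cos φ = 58128.8 m, so Δλ = -12.81 / 58128.8 × 3600 = -0.793″.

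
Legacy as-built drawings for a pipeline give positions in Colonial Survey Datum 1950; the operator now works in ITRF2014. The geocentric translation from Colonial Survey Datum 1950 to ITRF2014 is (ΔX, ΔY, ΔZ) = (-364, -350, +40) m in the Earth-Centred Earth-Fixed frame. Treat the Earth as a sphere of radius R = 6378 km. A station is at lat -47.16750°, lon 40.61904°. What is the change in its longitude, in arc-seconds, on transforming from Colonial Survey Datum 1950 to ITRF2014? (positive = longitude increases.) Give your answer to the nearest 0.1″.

sin φ = -0.733344, cos φ = 0.679857, sin λ = 0.651026, cos λ = 0.759055.
East component: ΔE = −sin λ·ΔX + cos λ·ΔY = −(0.651026)(-364) + (0.759055)(-350) = -28.70 m.
1° of latitude spans πR/180 = 111317 m; at latitude φ, 1° of longitude spans that × cos φ = 75679.8 m, so Δλ = -28.70 / 75679.8 × 3600 = -1.365″.

Δλ = -1.4″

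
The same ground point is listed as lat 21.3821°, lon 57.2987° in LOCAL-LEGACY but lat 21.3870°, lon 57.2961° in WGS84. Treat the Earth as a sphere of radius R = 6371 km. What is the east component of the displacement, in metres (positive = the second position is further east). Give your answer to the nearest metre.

Δφ = 21.3870° − 21.3821° = +0.0049°; Δλ = 57.2961° − 57.2987° = -0.0026°.
1° along a meridian = πR/180 = 111195 m.
ΔN = Δφ × 111195 = 544.9 m; ΔE = Δλ × 111195 × cos(21.3821°) = -0.0026 × 111195 × 0.931170 = -269.2 m.

ΔE = -269 m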